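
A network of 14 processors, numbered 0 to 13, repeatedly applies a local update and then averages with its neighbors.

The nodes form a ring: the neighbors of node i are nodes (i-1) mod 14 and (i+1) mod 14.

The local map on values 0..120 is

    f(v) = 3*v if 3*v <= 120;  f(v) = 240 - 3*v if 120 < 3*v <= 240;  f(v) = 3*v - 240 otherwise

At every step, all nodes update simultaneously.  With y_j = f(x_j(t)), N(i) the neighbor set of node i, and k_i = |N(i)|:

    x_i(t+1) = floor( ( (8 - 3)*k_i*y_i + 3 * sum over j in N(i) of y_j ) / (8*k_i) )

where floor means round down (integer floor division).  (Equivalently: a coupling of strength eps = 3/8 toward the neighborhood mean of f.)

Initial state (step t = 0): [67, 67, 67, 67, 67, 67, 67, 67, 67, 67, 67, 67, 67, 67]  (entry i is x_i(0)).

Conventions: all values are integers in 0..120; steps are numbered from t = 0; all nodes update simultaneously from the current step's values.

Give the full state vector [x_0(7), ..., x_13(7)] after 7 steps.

Answer: [111, 111, 111, 111, 111, 111, 111, 111, 111, 111, 111, 111, 111, 111]

Derivation:
t=0: [67, 67, 67, 67, 67, 67, 67, 67, 67, 67, 67, 67, 67, 67]
t=1: [39, 39, 39, 39, 39, 39, 39, 39, 39, 39, 39, 39, 39, 39]
t=2: [117, 117, 117, 117, 117, 117, 117, 117, 117, 117, 117, 117, 117, 117]
t=3: [111, 111, 111, 111, 111, 111, 111, 111, 111, 111, 111, 111, 111, 111]
t=4: [93, 93, 93, 93, 93, 93, 93, 93, 93, 93, 93, 93, 93, 93]
t=5: [39, 39, 39, 39, 39, 39, 39, 39, 39, 39, 39, 39, 39, 39]
t=6: [117, 117, 117, 117, 117, 117, 117, 117, 117, 117, 117, 117, 117, 117]
t=7: [111, 111, 111, 111, 111, 111, 111, 111, 111, 111, 111, 111, 111, 111]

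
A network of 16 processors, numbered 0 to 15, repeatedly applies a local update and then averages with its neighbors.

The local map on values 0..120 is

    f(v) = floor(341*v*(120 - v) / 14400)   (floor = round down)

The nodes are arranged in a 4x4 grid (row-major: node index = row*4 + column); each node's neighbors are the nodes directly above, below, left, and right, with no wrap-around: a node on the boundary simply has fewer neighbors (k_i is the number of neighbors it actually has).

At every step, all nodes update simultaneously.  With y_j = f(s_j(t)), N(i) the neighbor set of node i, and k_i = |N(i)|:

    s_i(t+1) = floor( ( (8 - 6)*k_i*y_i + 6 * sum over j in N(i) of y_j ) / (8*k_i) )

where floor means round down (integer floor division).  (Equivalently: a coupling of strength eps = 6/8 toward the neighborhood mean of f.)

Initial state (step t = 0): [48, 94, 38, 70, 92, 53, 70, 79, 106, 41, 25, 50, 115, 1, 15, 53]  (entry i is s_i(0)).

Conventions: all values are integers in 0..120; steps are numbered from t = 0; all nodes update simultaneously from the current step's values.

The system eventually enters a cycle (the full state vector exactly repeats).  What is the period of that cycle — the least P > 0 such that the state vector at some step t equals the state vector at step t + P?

Answer: 2
Key observation: The state at step 8, [78, 78, 79, 79, 78, 78, 78, 79, 77, 77, 78, 78, 77, 77, 77, 78], reappears at step 10 — and no state repeats earlier — so the cycle the system enters has period 2.

Derivation:
t=0: [48, 94, 38, 70, 92, 53, 70, 79, 106, 41, 25, 50, 115, 1, 15, 53]
t=1: [64, 73, 73, 76, 65, 72, 74, 80, 46, 52, 65, 74, 17, 32, 44, 65]
t=2: [82, 81, 80, 78, 82, 81, 80, 78, 72, 79, 81, 80, 65, 67, 78, 80]
t=3: [73, 74, 75, 76, 75, 74, 75, 76, 78, 77, 75, 75, 82, 80, 77, 75]
t=4: [79, 80, 79, 79, 79, 79, 79, 79, 76, 77, 78, 79, 75, 76, 77, 78]
t=5: [75, 75, 75, 76, 76, 76, 76, 76, 78, 77, 77, 76, 79, 78, 77, 77]
t=6: [79, 79, 79, 79, 78, 78, 78, 79, 77, 77, 78, 78, 76, 77, 77, 78]
t=7: [76, 76, 76, 76, 77, 77, 76, 76, 78, 77, 77, 76, 78, 78, 77, 77]
t=8: [78, 78, 79, 79, 78, 78, 78, 79, 77, 77, 78, 78, 77, 77, 77, 78]
t=9: [77, 76, 76, 76, 77, 77, 76, 76, 77, 77, 77, 76, 78, 78, 77, 77]
t=10: [78, 78, 79, 79, 78, 78, 78, 79, 77, 77, 78, 78, 77, 77, 77, 78]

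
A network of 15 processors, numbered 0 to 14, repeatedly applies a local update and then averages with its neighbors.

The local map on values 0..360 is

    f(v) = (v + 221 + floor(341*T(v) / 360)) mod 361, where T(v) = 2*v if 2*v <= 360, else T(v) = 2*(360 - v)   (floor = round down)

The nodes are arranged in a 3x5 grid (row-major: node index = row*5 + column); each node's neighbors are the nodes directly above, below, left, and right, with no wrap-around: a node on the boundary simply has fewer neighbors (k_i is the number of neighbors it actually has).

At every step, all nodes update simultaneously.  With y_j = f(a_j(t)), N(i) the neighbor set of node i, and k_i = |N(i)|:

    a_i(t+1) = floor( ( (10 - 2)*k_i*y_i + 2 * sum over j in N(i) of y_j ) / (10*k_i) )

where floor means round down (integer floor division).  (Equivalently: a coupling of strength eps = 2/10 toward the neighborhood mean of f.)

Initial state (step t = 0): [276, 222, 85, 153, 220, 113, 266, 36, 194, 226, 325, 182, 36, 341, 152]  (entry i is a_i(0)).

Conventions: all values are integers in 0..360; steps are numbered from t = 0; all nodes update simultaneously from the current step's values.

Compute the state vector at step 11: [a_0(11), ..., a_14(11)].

Simulating step by step:
t=0: [276, 222, 85, 153, 220, 113, 266, 36, 194, 226, 325, 182, 36, 341, 152]
t=1: [289, 321, 149, 272, 340, 206, 286, 297, 65, 314, 221, 73, 298, 230, 296]
t=2: [287, 260, 288, 276, 245, 346, 276, 265, 96, 246, 318, 117, 265, 308, 281]
t=3: [282, 304, 287, 285, 319, 241, 288, 294, 168, 306, 248, 215, 294, 261, 290]
t=4: [290, 273, 283, 288, 260, 320, 288, 282, 333, 273, 323, 338, 285, 306, 283]
t=5: [280, 294, 288, 283, 305, 258, 281, 286, 252, 293, 251, 246, 282, 269, 286]
t=6: [291, 280, 284, 288, 271, 308, 291, 287, 310, 281, 316, 316, 291, 300, 286]
t=7: [280, 289, 286, 283, 296, 267, 279, 283, 267, 288, 259, 261, 279, 273, 285]
t=8: [291, 284, 286, 288, 278, 301, 292, 289, 300, 285, 309, 306, 293, 296, 287]
t=9: [280, 286, 285, 284, 291, 272, 279, 282, 274, 286, 266, 269, 278, 277, 284]
t=10: [291, 286, 287, 287, 282, 297, 292, 289, 294, 286, 303, 300, 293, 293, 287]
t=11: [281, 285, 284, 284, 288, 276, 279, 282, 279, 285, 270, 273, 278, 279, 284]

Answer: [281, 285, 284, 284, 288, 276, 279, 282, 279, 285, 270, 273, 278, 279, 284]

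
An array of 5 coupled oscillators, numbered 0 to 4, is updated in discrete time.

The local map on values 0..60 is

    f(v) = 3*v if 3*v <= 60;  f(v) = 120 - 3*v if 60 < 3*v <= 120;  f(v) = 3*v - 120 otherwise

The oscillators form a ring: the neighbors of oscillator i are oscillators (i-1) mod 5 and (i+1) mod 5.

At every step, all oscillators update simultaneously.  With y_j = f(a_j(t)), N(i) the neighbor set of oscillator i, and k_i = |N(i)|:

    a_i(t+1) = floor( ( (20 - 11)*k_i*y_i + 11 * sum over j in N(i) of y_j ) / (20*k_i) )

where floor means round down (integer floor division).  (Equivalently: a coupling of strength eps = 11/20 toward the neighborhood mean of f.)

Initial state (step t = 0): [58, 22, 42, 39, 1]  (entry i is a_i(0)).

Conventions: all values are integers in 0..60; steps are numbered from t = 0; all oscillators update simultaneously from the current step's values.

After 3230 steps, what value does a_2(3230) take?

Simulating step by step:
t=0: [58, 22, 42, 39, 1]
t=1: [39, 40, 18, 3, 17]
t=2: [15, 15, 26, 32, 26]
t=3: [44, 44, 37, 33, 37]
t=4: [11, 11, 13, 14, 13]
t=5: [34, 34, 38, 40, 38]
t=6: [14, 14, 7, 3, 7]
t=7: [36, 36, 23, 15, 23]
t=8: [22, 22, 38, 48, 38]
t=9: [40, 40, 24, 14, 24]
t=10: [13, 13, 33, 45, 33]
t=11: [34, 34, 24, 18, 24]
t=12: [26, 26, 41, 50, 41]
t=13: [31, 31, 21, 15, 21]
t=14: [35, 35, 45, 51, 45]
t=15: [15, 15, 19, 23, 19]
t=16: [48, 48, 52, 54, 52]
t=17: [27, 27, 34, 38, 34]
t=18: [33, 33, 20, 12, 20]
t=19: [31, 31, 42, 49, 42]
t=20: [21, 21, 17, 15, 17]
t=21: [55, 55, 51, 48, 51]
t=22: [41, 41, 33, 28, 33]
t=23: [7, 7, 20, 27, 20]
t=24: [31, 31, 43, 50, 43]
t=25: [22, 22, 19, 18, 19]
t=26: [54, 54, 55, 55, 55]
t=27: [42, 42, 44, 45, 44]
t=28: [7, 7, 11, 13, 11]
t=29: [24, 24, 31, 35, 31]
t=30: [42, 42, 29, 21, 29]
t=31: [13, 13, 32, 43, 32]
t=32: [34, 34, 24, 17, 24]
t=33: [26, 26, 40, 49, 40]
t=34: [30, 30, 18, 12, 18]
t=35: [36, 36, 42, 45, 42]
t=36: [10, 10, 10, 10, 10]
t=37: [30, 30, 30, 30, 30]
t=38: [30, 30, 30, 30, 30]

Answer: a_2(3230) = 30
Key observation: The state at step 37, [30, 30, 30, 30, 30], reappears at step 38: the system is in a cycle of period 1 from step 37 on.  Therefore the state at step 3230 equals the state at step 37 + ((3230 - 37) mod 1) = 37, which is [30, 30, 30, 30, 30].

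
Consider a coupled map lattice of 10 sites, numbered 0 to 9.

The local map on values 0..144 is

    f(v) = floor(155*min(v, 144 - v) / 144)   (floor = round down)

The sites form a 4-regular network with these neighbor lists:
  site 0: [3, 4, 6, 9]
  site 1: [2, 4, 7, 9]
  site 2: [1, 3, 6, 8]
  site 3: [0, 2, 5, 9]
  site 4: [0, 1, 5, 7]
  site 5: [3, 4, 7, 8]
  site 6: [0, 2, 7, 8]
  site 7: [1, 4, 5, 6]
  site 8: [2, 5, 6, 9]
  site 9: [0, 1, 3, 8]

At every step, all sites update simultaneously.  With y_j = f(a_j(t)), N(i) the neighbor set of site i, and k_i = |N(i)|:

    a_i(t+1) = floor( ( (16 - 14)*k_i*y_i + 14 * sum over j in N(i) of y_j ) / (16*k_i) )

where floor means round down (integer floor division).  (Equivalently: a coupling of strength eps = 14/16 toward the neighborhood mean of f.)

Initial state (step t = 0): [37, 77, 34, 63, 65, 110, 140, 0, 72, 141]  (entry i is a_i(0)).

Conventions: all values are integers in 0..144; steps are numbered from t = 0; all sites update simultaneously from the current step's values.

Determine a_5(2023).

Simulating step by step:
t=0: [37, 77, 34, 63, 65, 110, 140, 0, 72, 141]
t=1: [36, 32, 52, 33, 40, 51, 33, 39, 26, 56]
t=2: [42, 47, 35, 49, 41, 38, 39, 41, 48, 36]
t=3: [43, 41, 47, 41, 44, 46, 43, 43, 40, 48]
t=4: [46, 47, 44, 48, 46, 45, 46, 46, 48, 45]
t=5: [49, 48, 49, 48, 49, 49, 49, 49, 48, 49]
t=6: [51, 51, 51, 51, 51, 51, 51, 51, 51, 51]
t=7: [54, 54, 54, 54, 54, 54, 54, 54, 54, 54]
t=8: [58, 58, 58, 58, 58, 58, 58, 58, 58, 58]
t=9: [62, 62, 62, 62, 62, 62, 62, 62, 62, 62]
t=10: [66, 66, 66, 66, 66, 66, 66, 66, 66, 66]
t=11: [71, 71, 71, 71, 71, 71, 71, 71, 71, 71]
t=12: [76, 76, 76, 76, 76, 76, 76, 76, 76, 76]
t=13: [73, 73, 73, 73, 73, 73, 73, 73, 73, 73]
t=14: [76, 76, 76, 76, 76, 76, 76, 76, 76, 76]

Answer: a_5(2023) = 73
Key observation: The state at step 12, [76, 76, 76, 76, 76, 76, 76, 76, 76, 76], reappears at step 14: the system is in a cycle of period 2 from step 12 on.  Therefore the state at step 2023 equals the state at step 12 + ((2023 - 12) mod 2) = 13, which is [73, 73, 73, 73, 73, 73, 73, 73, 73, 73].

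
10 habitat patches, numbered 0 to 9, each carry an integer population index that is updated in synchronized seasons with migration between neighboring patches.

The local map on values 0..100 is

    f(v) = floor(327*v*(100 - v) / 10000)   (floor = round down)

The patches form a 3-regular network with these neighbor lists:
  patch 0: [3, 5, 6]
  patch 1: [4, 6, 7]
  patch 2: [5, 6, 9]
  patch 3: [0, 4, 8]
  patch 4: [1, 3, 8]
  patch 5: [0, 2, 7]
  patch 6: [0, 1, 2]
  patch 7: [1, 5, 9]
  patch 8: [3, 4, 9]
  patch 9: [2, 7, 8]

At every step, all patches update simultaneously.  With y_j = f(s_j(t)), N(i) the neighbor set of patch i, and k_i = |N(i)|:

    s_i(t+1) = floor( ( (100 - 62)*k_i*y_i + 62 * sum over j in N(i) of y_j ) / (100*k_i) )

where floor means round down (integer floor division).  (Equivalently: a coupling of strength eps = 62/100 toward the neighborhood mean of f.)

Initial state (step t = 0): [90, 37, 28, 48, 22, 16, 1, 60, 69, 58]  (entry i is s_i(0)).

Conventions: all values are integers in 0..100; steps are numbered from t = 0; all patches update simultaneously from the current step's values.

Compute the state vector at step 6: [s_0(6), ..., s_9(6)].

Answer: [79, 79, 79, 78, 78, 79, 79, 79, 77, 78]

Derivation:
t=0: [90, 37, 28, 48, 22, 16, 1, 60, 69, 58]
t=1: [37, 57, 50, 62, 67, 51, 36, 70, 70, 73]
t=2: [77, 74, 76, 73, 73, 77, 77, 72, 69, 69]
t=3: [58, 62, 60, 63, 64, 59, 58, 63, 66, 66]
t=4: [78, 76, 77, 75, 75, 78, 78, 76, 74, 74]
t=5: [57, 58, 57, 60, 60, 56, 56, 59, 61, 60]
t=6: [79, 79, 79, 78, 78, 79, 79, 79, 77, 78]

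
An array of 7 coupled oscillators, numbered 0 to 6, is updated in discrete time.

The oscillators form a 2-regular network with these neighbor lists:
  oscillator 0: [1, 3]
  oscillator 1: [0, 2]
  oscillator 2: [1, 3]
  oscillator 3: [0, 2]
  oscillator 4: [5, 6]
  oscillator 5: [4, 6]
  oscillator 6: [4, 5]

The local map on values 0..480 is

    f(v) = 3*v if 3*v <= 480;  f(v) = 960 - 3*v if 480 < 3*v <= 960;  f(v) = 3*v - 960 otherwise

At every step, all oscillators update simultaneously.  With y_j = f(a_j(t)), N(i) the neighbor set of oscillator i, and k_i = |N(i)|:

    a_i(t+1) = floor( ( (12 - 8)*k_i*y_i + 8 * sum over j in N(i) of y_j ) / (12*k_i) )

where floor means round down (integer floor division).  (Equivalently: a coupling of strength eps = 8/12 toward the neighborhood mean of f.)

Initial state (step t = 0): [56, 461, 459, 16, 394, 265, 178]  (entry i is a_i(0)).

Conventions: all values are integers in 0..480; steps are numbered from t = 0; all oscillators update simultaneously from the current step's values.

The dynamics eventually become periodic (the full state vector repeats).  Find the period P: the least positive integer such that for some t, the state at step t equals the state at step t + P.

Answer: 16
Key observation: The state at step 4, [72, 125, 123, 64, 363, 363, 363], reappears at step 20 — and no state repeats earlier — so the cycle the system enters has period 16.

Derivation:
t=0: [56, 461, 459, 16, 394, 265, 178]
t=1: [213, 336, 296, 211, 271, 271, 271]
t=2: [232, 147, 149, 240, 147, 147, 147]
t=3: [315, 384, 376, 317, 441, 441, 441]
t=4: [72, 125, 123, 64, 363, 363, 363]
t=5: [261, 320, 312, 259, 129, 129, 129]
t=6: [120, 67, 69, 128, 387, 387, 387]
t=7: [315, 256, 264, 317, 201, 201, 201]
t=8: [72, 125, 123, 64, 357, 357, 357]
t=9: [261, 320, 312, 259, 111, 111, 111]
t=10: [120, 67, 69, 128, 333, 333, 333]
t=11: [315, 256, 264, 317, 39, 39, 39]
t=12: [72, 125, 123, 64, 117, 117, 117]
t=13: [261, 320, 312, 259, 351, 351, 351]
t=14: [120, 67, 69, 128, 93, 93, 93]
t=15: [315, 256, 264, 317, 279, 279, 279]
t=16: [72, 125, 123, 64, 123, 123, 123]
t=17: [261, 320, 312, 259, 369, 369, 369]
t=18: [120, 67, 69, 128, 147, 147, 147]
t=19: [315, 256, 264, 317, 441, 441, 441]
t=20: [72, 125, 123, 64, 363, 363, 363]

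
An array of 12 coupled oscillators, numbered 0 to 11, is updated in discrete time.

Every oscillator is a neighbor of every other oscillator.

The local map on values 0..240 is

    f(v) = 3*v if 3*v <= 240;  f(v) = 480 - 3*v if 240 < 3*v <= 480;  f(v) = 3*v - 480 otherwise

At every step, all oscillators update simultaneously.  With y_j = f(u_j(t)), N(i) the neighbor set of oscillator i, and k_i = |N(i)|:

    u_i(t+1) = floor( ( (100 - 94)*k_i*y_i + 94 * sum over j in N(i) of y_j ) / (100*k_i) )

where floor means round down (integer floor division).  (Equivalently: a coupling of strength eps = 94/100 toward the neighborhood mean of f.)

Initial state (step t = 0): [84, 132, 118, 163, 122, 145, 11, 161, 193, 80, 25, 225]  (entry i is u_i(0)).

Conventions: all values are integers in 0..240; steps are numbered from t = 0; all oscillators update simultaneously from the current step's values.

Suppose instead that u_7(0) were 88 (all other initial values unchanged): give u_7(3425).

Simulating step by step:
t=0: [84, 132, 118, 163, 122, 145, 11, 88, 193, 80, 25, 225]
t=1: [119, 122, 121, 124, 122, 123, 124, 119, 122, 118, 123, 120]
t=2: [115, 115, 115, 115, 115, 115, 115, 115, 115, 115, 115, 115]
t=3: [135, 135, 135, 135, 135, 135, 135, 135, 135, 135, 135, 135]
t=4: [75, 75, 75, 75, 75, 75, 75, 75, 75, 75, 75, 75]
t=5: [225, 225, 225, 225, 225, 225, 225, 225, 225, 225, 225, 225]
t=6: [195, 195, 195, 195, 195, 195, 195, 195, 195, 195, 195, 195]
t=7: [105, 105, 105, 105, 105, 105, 105, 105, 105, 105, 105, 105]
t=8: [165, 165, 165, 165, 165, 165, 165, 165, 165, 165, 165, 165]
t=9: [15, 15, 15, 15, 15, 15, 15, 15, 15, 15, 15, 15]
t=10: [45, 45, 45, 45, 45, 45, 45, 45, 45, 45, 45, 45]
t=11: [135, 135, 135, 135, 135, 135, 135, 135, 135, 135, 135, 135]

Answer: u_7(3425) = 15
Key observation: The state at step 3, [135, 135, 135, 135, 135, 135, 135, 135, 135, 135, 135, 135], reappears at step 11: the system is in a cycle of period 8 from step 3 on.  Therefore the state at step 3425 equals the state at step 3 + ((3425 - 3) mod 8) = 9, which is [15, 15, 15, 15, 15, 15, 15, 15, 15, 15, 15, 15].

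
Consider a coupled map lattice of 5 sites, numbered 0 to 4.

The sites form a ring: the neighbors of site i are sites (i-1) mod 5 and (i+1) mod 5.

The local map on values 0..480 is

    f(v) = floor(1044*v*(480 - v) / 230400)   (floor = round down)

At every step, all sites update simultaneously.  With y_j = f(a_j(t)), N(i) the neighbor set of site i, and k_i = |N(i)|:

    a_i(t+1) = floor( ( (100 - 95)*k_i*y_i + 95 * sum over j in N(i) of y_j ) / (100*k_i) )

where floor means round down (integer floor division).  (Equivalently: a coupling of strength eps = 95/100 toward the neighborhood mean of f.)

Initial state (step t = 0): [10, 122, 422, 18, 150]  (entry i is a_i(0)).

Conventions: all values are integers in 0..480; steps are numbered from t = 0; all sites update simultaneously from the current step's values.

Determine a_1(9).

Answer: a_1(9) = 259

Derivation:
t=0: [10, 122, 422, 18, 150]
t=1: [201, 72, 116, 160, 38]
t=2: [111, 218, 182, 138, 234]
t=3: [255, 217, 235, 250, 202]
t=4: [256, 259, 259, 257, 259]
t=5: [259, 259, 259, 259, 259]
t=6: [259, 259, 259, 259, 259]
t=7: [259, 259, 259, 259, 259]
t=8: [259, 259, 259, 259, 259]
t=9: [259, 259, 259, 259, 259]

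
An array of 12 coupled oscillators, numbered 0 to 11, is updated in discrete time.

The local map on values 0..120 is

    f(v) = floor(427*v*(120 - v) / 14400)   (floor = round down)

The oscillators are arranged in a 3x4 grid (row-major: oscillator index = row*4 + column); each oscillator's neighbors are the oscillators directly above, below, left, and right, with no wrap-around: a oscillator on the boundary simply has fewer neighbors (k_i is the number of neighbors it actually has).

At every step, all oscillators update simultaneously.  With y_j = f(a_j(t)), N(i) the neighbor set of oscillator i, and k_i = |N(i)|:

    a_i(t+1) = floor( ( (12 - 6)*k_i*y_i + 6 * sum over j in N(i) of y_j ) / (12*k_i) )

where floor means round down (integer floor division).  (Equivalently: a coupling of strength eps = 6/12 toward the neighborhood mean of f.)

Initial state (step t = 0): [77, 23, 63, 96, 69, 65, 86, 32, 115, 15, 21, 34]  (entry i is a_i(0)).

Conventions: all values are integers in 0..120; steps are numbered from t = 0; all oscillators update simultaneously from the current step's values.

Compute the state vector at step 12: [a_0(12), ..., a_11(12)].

Simulating step by step:
t=0: [77, 23, 63, 96, 69, 65, 86, 32, 115, 15, 21, 34]
t=1: [91, 84, 89, 81, 88, 90, 87, 81, 46, 53, 66, 79]
t=2: [82, 84, 85, 90, 84, 85, 87, 92, 97, 100, 100, 97]
t=3: [90, 89, 86, 81, 85, 84, 81, 76, 70, 65, 64, 66]
t=4: [82, 83, 87, 92, 89, 90, 94, 98, 100, 102, 103, 103]
t=5: [89, 88, 82, 75, 79, 77, 70, 64, 63, 58, 55, 54]
t=6: [85, 86, 93, 99, 95, 97, 101, 104, 103, 104, 105, 105]
t=7: [83, 81, 70, 61, 69, 65, 57, 51, 55, 51, 48, 46]
t=8: [94, 96, 102, 104, 102, 103, 104, 104, 105, 104, 102, 101]
t=9: [66, 63, 54, 50, 55, 53, 50, 50, 48, 49, 52, 53]
t=10: [105, 105, 104, 103, 105, 104, 103, 103, 103, 103, 103, 104]
t=11: [46, 47, 49, 50, 47, 48, 50, 50, 49, 50, 50, 50]
t=12: [100, 101, 102, 103, 101, 102, 102, 103, 102, 102, 103, 103]

Answer: [100, 101, 102, 103, 101, 102, 102, 103, 102, 102, 103, 103]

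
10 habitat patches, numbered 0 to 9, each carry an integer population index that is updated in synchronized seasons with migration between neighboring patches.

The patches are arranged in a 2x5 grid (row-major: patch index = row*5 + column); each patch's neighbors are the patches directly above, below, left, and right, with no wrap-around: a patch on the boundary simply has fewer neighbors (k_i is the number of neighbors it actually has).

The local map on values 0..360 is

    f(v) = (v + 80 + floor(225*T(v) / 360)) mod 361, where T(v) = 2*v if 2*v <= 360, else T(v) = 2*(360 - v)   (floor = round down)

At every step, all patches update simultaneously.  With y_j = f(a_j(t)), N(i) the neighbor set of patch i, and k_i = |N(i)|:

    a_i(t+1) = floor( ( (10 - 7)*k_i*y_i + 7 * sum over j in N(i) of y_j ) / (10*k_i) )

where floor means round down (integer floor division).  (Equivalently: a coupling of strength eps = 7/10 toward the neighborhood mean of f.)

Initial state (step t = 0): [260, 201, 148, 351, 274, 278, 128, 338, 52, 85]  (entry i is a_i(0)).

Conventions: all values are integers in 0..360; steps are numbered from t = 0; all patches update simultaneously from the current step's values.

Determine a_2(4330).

Answer: a_2(4330) = 308
Key observation: The state at step 23, [95, 94, 101, 111, 187, 95, 97, 102, 161, 179], reappears at step 25: the system is in a cycle of period 2 from step 23 on.  Therefore the state at step 4330 equals the state at step 23 + ((4330 - 23) mod 2) = 24, which is [292, 296, 308, 217, 194, 294, 297, 252, 201, 107].

Derivation:
t=0: [260, 201, 148, 351, 274, 278, 128, 338, 52, 85]
t=1: [107, 73, 81, 105, 153, 68, 72, 84, 160, 185]
t=2: [262, 265, 272, 189, 172, 266, 246, 216, 188, 86]
t=3: [102, 103, 109, 113, 169, 104, 106, 111, 155, 161]
t=4: [311, 315, 324, 214, 174, 313, 318, 264, 193, 82]
t=5: [90, 89, 98, 108, 165, 90, 92, 100, 148, 159]
t=6: [281, 286, 301, 200, 166, 283, 288, 240, 179, 72]
t=7: [97, 96, 103, 107, 153, 97, 100, 105, 145, 147]
t=8: [297, 302, 310, 193, 148, 300, 303, 249, 173, 52]
t=9: [93, 92, 101, 94, 126, 93, 96, 99, 131, 115]
t=10: [288, 294, 297, 162, 220, 291, 293, 234, 221, 106]
t=11: [95, 95, 95, 99, 174, 96, 98, 103, 153, 174]
t=12: [294, 294, 299, 199, 177, 296, 300, 246, 187, 93]
t=13: [95, 94, 103, 113, 177, 94, 97, 104, 156, 170]
t=14: [291, 297, 312, 216, 187, 294, 298, 252, 195, 95]
t=15: [94, 93, 100, 112, 179, 95, 97, 102, 155, 172]
t=16: [291, 295, 308, 214, 189, 294, 297, 249, 194, 97]
t=17: [95, 94, 101, 112, 180, 95, 97, 103, 157, 173]
t=18: [292, 296, 310, 216, 191, 294, 298, 251, 196, 101]
t=19: [95, 94, 101, 111, 184, 95, 97, 102, 159, 176]
t=20: [292, 296, 308, 216, 192, 294, 297, 251, 198, 104]
t=21: [95, 94, 101, 111, 186, 95, 97, 102, 160, 178]
t=22: [292, 296, 308, 217, 193, 294, 297, 252, 200, 106]
t=23: [95, 94, 101, 111, 187, 95, 97, 102, 161, 179]
t=24: [292, 296, 308, 217, 194, 294, 297, 252, 201, 107]
t=25: [95, 94, 101, 111, 187, 95, 97, 102, 161, 179]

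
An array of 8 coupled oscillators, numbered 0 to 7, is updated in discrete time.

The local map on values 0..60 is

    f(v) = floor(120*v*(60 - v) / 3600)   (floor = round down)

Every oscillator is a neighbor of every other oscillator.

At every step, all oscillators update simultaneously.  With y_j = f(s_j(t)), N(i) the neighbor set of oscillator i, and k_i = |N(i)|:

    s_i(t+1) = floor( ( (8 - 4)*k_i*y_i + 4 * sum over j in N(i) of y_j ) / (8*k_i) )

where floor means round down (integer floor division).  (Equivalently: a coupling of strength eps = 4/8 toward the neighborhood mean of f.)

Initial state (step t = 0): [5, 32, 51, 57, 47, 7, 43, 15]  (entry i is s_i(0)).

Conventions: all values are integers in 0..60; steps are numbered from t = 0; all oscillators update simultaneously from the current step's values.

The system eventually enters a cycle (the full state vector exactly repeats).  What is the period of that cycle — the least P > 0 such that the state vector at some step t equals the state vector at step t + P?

Answer: 1
Key observation: The state at step 4, [29, 29, 29, 29, 29, 29, 29, 29], reappears at step 5 — and no state repeats earlier — so the cycle the system enters has period 1.

Derivation:
t=0: [5, 32, 51, 57, 47, 7, 43, 15]
t=1: [13, 22, 16, 11, 18, 14, 20, 19]
t=2: [21, 24, 23, 20, 23, 22, 24, 23]
t=3: [27, 27, 27, 26, 27, 27, 27, 27]
t=4: [29, 29, 29, 29, 29, 29, 29, 29]
t=5: [29, 29, 29, 29, 29, 29, 29, 29]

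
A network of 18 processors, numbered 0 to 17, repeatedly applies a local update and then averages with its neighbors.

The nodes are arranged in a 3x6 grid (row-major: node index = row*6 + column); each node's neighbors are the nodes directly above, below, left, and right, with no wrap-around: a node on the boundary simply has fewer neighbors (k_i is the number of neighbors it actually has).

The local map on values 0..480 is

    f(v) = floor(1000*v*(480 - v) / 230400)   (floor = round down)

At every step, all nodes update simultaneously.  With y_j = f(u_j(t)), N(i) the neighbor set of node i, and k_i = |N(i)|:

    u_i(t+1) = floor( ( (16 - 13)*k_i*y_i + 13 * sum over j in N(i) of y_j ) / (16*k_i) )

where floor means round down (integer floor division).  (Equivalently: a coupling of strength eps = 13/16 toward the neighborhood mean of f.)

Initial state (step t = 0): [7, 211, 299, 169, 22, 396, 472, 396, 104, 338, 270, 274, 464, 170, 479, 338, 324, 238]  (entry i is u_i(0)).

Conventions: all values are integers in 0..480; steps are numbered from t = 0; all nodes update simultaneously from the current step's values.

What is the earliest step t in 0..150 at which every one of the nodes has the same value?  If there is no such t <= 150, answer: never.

Simulating step by step:
t=0: [7, 211, 299, 169, 22, 396, 472, 396, 104, 338, 270, 274, 464, 170, 479, 338, 324, 238]  (not all equal)
t=1: [109, 152, 218, 174, 175, 143, 54, 160, 151, 211, 191, 218, 105, 90, 164, 155, 231, 234]  (not all equal)
t=2: [160, 214, 225, 239, 227, 233, 172, 180, 231, 229, 242, 235, 133, 195, 200, 235, 237, 248]  (not all equal)
t=3: [235, 237, 248, 249, 249, 249, 220, 240, 244, 249, 249, 249, 228, 228, 245, 247, 249, 249]  (not all equal)
t=4: [248, 249, 249, 249, 249, 249, 249, 248, 249, 249, 249, 249, 248, 249, 249, 249, 249, 249]  (not all equal)
t=5: [249, 249, 249, 249, 249, 249, 249, 249, 249, 249, 249, 249, 249, 249, 249, 249, 249, 249]  (all equal)

Answer: 5
Key observation: Synchronization is absorbing here: once all nodes are equal they stay equal, and step 5 is the first all-equal step.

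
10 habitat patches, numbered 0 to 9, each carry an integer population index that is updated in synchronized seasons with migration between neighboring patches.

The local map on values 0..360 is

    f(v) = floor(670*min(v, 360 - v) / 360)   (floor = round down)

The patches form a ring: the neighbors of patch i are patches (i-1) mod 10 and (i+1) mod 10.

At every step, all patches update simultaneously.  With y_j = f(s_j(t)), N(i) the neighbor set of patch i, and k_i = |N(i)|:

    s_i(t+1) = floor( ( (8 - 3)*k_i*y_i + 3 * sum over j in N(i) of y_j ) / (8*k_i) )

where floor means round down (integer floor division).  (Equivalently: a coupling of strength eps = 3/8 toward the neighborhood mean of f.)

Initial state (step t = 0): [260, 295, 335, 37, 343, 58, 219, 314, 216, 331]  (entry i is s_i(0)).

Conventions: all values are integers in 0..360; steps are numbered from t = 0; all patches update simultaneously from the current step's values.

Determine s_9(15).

Answer: s_9(15) = 165

Derivation:
t=0: [260, 295, 335, 37, 343, 58, 219, 314, 216, 331]
t=1: [148, 118, 64, 56, 52, 121, 199, 152, 193, 118]
t=2: [254, 210, 134, 105, 121, 214, 281, 290, 287, 246]
t=3: [215, 258, 244, 210, 228, 239, 167, 134, 148, 194]
t=4: [261, 208, 222, 260, 247, 244, 282, 265, 276, 294]
t=5: [190, 258, 247, 203, 206, 200, 163, 166, 153, 140]
t=6: [281, 216, 221, 275, 289, 296, 302, 302, 284, 275]
t=7: [171, 243, 241, 171, 134, 119, 109, 113, 137, 152]
t=8: [292, 236, 238, 286, 256, 222, 207, 216, 251, 283]
t=9: [148, 209, 210, 164, 194, 249, 275, 258, 203, 150]
t=10: [276, 279, 284, 300, 288, 216, 172, 202, 270, 280]
t=11: [153, 149, 137, 120, 154, 252, 305, 275, 187, 153]
t=12: [282, 274, 252, 240, 258, 198, 131, 178, 283, 290]
t=13: [145, 164, 197, 212, 216, 269, 270, 279, 175, 135]
t=14: [272, 297, 298, 278, 250, 187, 164, 186, 278, 268]
t=15: [155, 125, 122, 154, 216, 296, 311, 287, 187, 165]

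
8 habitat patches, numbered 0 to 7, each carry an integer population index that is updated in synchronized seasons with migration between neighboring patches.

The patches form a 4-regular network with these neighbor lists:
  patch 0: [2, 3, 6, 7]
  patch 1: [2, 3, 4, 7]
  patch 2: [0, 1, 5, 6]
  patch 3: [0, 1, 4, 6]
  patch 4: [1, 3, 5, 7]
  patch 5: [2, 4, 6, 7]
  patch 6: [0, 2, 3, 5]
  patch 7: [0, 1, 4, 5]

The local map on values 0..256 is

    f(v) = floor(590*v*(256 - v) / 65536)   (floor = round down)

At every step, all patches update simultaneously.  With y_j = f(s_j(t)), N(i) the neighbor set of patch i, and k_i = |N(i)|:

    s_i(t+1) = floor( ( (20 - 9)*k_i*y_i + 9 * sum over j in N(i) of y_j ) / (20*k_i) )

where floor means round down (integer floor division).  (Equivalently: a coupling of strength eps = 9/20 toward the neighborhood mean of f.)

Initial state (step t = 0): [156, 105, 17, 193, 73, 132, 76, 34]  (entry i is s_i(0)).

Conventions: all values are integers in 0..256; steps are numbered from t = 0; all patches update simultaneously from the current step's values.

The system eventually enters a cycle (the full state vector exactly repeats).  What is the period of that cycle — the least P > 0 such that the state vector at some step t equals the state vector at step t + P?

Simulating step by step:
t=0: [156, 105, 17, 193, 73, 132, 76, 34]
t=1: [114, 115, 81, 119, 118, 119, 116, 98]
t=2: [142, 142, 135, 145, 145, 143, 143, 141]
t=3: [145, 145, 146, 144, 144, 145, 145, 144]
t=4: [144, 144, 144, 144, 144, 144, 144, 144]
t=5: [145, 145, 145, 145, 145, 145, 145, 145]
t=6: [144, 144, 144, 144, 144, 144, 144, 144]

Answer: 2
Key observation: The state at step 4, [144, 144, 144, 144, 144, 144, 144, 144], reappears at step 6 — and no state repeats earlier — so the cycle the system enters has period 2.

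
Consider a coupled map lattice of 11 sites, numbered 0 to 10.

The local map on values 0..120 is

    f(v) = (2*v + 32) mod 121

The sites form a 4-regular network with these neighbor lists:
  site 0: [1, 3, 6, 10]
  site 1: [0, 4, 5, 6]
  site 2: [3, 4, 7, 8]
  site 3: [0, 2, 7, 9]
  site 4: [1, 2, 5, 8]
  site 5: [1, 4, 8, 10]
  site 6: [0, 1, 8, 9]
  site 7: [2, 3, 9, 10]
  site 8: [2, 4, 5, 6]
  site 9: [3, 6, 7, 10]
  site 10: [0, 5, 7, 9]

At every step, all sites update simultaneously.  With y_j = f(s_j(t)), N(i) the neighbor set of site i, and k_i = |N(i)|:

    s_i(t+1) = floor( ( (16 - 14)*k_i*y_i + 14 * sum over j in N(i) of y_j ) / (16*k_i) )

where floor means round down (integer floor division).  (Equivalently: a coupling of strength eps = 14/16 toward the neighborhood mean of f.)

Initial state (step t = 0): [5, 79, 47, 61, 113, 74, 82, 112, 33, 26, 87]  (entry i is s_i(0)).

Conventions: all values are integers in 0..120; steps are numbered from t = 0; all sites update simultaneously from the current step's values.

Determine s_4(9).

Answer: s_4(9) = 87

Derivation:
t=0: [5, 79, 47, 61, 113, 74, 82, 112, 33, 26, 87]
t=1: [62, 50, 35, 35, 52, 66, 73, 47, 46, 55, 54]
t=2: [45, 34, 40, 48, 36, 15, 22, 54, 47, 42, 25]
t=3: [58, 65, 43, 55, 74, 71, 58, 71, 78, 54, 53]
t=4: [26, 41, 58, 50, 68, 46, 37, 44, 64, 28, 35]
t=5: [83, 66, 50, 71, 45, 66, 84, 64, 44, 85, 77]
t=6: [62, 49, 47, 52, 47, 55, 80, 50, 44, 61, 60]
t=7: [31, 30, 33, 20, 34, 38, 51, 19, 37, 32, 25]
t=8: [68, 80, 88, 87, 100, 96, 86, 84, 83, 63, 90]
t=9: [78, 84, 87, 65, 87, 89, 61, 75, 93, 78, 69]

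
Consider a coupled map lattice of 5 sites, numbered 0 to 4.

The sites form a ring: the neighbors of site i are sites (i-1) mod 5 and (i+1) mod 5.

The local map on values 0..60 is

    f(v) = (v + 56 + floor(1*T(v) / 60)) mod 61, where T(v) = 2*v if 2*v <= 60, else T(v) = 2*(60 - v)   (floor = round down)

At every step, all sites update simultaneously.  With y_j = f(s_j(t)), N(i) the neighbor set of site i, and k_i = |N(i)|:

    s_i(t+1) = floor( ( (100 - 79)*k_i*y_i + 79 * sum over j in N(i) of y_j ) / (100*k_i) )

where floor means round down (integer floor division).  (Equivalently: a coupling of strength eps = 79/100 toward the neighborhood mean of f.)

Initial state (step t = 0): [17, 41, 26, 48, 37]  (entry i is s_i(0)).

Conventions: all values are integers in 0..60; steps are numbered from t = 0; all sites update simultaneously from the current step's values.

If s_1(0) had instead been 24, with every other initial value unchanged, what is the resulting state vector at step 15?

Simulating step by step:
t=0: [17, 24, 26, 48, 37]
t=1: [22, 17, 28, 29, 28]
t=2: [17, 18, 19, 23, 21]
t=3: [13, 13, 15, 15, 15]
t=4: [8, 8, 9, 10, 9]
t=5: [3, 3, 4, 4, 4]
t=6: [59, 59, 59, 60, 59]
t=7: [54, 54, 54, 54, 54]
t=8: [49, 49, 49, 49, 49]
t=9: [44, 44, 44, 44, 44]
t=10: [39, 39, 39, 39, 39]
t=11: [34, 34, 34, 34, 34]
t=12: [29, 29, 29, 29, 29]
t=13: [24, 24, 24, 24, 24]
t=14: [19, 19, 19, 19, 19]
t=15: [14, 14, 14, 14, 14]

Answer: [14, 14, 14, 14, 14]
Key observation: This trace re-runs the system from the modified initial state.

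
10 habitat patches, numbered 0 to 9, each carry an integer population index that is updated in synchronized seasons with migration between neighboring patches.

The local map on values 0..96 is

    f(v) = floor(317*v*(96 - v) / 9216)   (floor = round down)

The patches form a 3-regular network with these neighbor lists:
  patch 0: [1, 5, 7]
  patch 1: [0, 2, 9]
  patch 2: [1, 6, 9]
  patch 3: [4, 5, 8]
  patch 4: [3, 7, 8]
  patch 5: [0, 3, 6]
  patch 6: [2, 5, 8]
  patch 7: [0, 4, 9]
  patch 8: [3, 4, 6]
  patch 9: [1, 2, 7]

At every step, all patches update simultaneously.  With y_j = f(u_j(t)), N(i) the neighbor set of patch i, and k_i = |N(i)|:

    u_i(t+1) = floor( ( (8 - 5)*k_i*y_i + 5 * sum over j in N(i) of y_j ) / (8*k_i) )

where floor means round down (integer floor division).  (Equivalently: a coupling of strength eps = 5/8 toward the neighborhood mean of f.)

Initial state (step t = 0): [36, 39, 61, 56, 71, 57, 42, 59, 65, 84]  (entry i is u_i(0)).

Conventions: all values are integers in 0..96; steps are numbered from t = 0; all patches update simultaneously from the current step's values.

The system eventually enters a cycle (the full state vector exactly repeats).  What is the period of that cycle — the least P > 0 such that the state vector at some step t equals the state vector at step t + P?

Answer: 2
Key observation: The state at step 13, [79, 79, 79, 79, 79, 79, 79, 79, 79, 79], reappears at step 15 — and no state repeats earlier — so the cycle the system enters has period 2.

Derivation:
t=0: [36, 39, 61, 56, 71, 57, 42, 59, 65, 84]
t=1: [75, 66, 66, 71, 68, 76, 74, 63, 70, 59]
t=2: [60, 66, 66, 60, 64, 54, 58, 67, 60, 71]
t=3: [71, 67, 68, 74, 70, 75, 73, 67, 73, 64]
t=4: [61, 65, 64, 56, 60, 56, 58, 64, 57, 67]
t=5: [72, 69, 70, 76, 74, 75, 74, 70, 75, 68]
t=6: [59, 62, 61, 53, 55, 54, 56, 60, 54, 63]
t=7: [74, 72, 73, 77, 76, 77, 76, 74, 77, 72]
t=8: [54, 57, 56, 50, 51, 51, 52, 55, 50, 57]
t=9: [77, 76, 76, 78, 78, 78, 78, 77, 78, 76]
t=10: [50, 51, 51, 48, 48, 48, 48, 50, 48, 51]
t=11: [78, 78, 78, 79, 79, 79, 78, 78, 79, 78]
t=12: [47, 48, 48, 46, 46, 46, 47, 47, 46, 48]
t=13: [79, 79, 79, 79, 79, 79, 79, 79, 79, 79]
t=14: [46, 46, 46, 46, 46, 46, 46, 46, 46, 46]
t=15: [79, 79, 79, 79, 79, 79, 79, 79, 79, 79]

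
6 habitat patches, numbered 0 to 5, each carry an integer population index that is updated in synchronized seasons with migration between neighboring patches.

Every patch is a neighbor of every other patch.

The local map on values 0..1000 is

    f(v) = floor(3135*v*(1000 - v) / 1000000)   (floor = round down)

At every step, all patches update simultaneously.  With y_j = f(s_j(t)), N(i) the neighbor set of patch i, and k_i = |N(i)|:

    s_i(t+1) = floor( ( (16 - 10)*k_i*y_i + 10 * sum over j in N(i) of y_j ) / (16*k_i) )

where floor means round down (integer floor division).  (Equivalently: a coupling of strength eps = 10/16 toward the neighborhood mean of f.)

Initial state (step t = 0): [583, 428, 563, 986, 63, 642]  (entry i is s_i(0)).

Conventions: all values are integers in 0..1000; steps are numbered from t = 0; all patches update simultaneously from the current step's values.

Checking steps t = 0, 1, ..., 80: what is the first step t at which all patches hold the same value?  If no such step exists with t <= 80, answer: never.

Answer: 4
Key observation: Synchronization is absorbing here: once all patches are equal they stay equal, and step 4 is the first all-equal step.

Derivation:
t=0: [583, 428, 563, 986, 63, 642]  (not all equal)
t=1: [596, 597, 598, 416, 452, 586]  (not all equal)
t=2: [758, 758, 758, 760, 763, 759]  (not all equal)
t=3: [573, 573, 573, 572, 570, 572]  (not all equal)
t=4: [767, 767, 767, 767, 767, 767]  (all equal)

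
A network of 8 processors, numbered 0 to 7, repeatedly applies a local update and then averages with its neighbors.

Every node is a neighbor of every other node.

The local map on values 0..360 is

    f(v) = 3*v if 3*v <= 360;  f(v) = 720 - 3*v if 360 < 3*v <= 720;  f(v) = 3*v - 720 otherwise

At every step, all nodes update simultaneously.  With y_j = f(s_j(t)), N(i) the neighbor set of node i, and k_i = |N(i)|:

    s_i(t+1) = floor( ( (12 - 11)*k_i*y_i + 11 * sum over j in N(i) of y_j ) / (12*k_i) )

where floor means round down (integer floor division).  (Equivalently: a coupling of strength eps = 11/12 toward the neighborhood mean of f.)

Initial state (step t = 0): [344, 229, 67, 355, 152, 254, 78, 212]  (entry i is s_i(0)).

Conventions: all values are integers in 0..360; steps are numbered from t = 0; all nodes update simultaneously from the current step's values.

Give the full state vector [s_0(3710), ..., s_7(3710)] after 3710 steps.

Simulating step by step:
t=0: [344, 229, 67, 355, 152, 254, 78, 212]
t=1: [183, 196, 188, 181, 185, 196, 187, 194]
t=2: [152, 154, 153, 152, 153, 154, 153, 154]
t=3: [260, 260, 260, 260, 260, 260, 260, 260]
t=4: [60, 60, 60, 60, 60, 60, 60, 60]
t=5: [180, 180, 180, 180, 180, 180, 180, 180]
t=6: [180, 180, 180, 180, 180, 180, 180, 180]

Answer: [180, 180, 180, 180, 180, 180, 180, 180]
Key observation: The state at step 5, [180, 180, 180, 180, 180, 180, 180, 180], reappears at step 6: the system is in a cycle of period 1 from step 5 on.  Therefore the state at step 3710 equals the state at step 5 + ((3710 - 5) mod 1) = 5, which is [180, 180, 180, 180, 180, 180, 180, 180].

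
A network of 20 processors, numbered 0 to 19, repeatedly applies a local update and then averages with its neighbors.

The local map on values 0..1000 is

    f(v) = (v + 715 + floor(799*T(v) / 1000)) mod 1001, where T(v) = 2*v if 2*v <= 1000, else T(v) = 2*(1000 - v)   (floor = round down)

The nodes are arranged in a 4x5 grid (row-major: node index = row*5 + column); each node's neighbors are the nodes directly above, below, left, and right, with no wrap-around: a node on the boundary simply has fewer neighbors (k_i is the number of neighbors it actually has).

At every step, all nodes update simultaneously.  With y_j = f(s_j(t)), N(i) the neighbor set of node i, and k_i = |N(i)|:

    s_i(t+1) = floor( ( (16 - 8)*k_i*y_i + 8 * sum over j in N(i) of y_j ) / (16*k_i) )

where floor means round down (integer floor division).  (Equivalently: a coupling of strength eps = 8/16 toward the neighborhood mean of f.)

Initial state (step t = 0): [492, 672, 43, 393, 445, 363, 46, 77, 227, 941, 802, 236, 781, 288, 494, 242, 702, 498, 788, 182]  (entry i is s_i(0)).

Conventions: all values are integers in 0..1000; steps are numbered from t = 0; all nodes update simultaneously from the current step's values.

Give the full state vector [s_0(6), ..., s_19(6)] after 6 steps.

Simulating step by step:
t=0: [492, 672, 43, 393, 445, 363, 46, 77, 227, 941, 802, 236, 781, 288, 494, 242, 702, 498, 788, 182]
t=1: [887, 897, 839, 700, 806, 771, 768, 808, 509, 736, 637, 588, 635, 604, 731, 602, 558, 432, 529, 552]
t=2: [796, 794, 821, 720, 856, 852, 852, 739, 445, 720, 925, 941, 912, 825, 904, 953, 947, 902, 958, 957]
t=3: [827, 828, 841, 855, 840, 800, 808, 842, 866, 847, 761, 758, 784, 802, 791, 746, 749, 761, 757, 747]
t=4: [820, 817, 808, 802, 805, 833, 828, 813, 802, 809, 854, 852, 840, 832, 836, 862, 861, 855, 855, 856]
t=5: [819, 822, 827, 831, 830, 812, 815, 823, 828, 826, 802, 803, 809, 813, 813, 797, 798, 801, 802, 803]
t=6: [822, 820, 817, 815, 815, 826, 824, 820, 817, 818, 831, 830, 827, 825, 824, 834, 833, 832, 830, 829]

Answer: [822, 820, 817, 815, 815, 826, 824, 820, 817, 818, 831, 830, 827, 825, 824, 834, 833, 832, 830, 829]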